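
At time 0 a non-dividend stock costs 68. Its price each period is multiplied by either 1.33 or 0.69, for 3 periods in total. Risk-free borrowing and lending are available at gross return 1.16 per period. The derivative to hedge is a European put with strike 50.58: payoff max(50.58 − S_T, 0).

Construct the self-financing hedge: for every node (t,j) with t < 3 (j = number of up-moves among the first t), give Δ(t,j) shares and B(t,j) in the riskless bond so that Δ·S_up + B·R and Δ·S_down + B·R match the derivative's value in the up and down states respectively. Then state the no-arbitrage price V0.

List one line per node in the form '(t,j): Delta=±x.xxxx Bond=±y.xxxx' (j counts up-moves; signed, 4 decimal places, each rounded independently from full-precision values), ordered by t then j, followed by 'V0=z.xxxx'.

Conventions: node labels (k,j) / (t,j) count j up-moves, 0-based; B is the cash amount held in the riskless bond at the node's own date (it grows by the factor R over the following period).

Since d<R<u, set p* = (R−d)/(u−d) = 0.7344; price each node as the discounted p*-expectation of its children.
Payoffs at expiry: V(3,0)=28.2414, V(3,1)=7.5215, V(3,2)=0.0000, V(3,3)=0.0000
  t=2,j=0: stock 32.3748 → up 43.0585 (V=7.5215), down 22.3386 (V=28.2414). Price 11.2286; hedge Δ=-1.0000, bond B=43.6034.
  t=2,j=1: stock 62.4036 → up 82.9968 (V=0.0000), down 43.0585 (V=7.5215). Price 1.7223; hedge Δ=-0.1883, bond B=13.4747.
  t=2,j=2: stock 120.2852 → up 159.9793 (V=0.0000), down 82.9968 (V=0.0000). Price 0.0000; hedge Δ=0.0000, bond B=0.0000.
  t=1,j=0: stock 46.9200 → up 62.4036 (V=1.7223), down 32.3748 (V=11.2286). Price 3.6616; hedge Δ=-0.3166, bond B=18.5152.
  t=1,j=1: stock 90.4400 → up 120.2852 (V=0.0000), down 62.4036 (V=1.7223). Price 0.3944; hedge Δ=-0.0298, bond B=3.0855.
  t=0,j=0: stock 68.0000 → up 90.4400 (V=0.3944), down 46.9200 (V=3.6616). Price 1.0881; hedge Δ=-0.0751, bond B=6.1931.
Check: Δ(0,0)·S0 + B(0,0) = 1.0881 = V0.

(0,0): Delta=-0.0751 Bond=6.1931
(1,0): Delta=-0.3166 Bond=18.5152
(1,1): Delta=-0.0298 Bond=3.0855
(2,0): Delta=-1.0000 Bond=43.6034
(2,1): Delta=-0.1883 Bond=13.4747
(2,2): Delta=0.0000 Bond=0.0000
V0=1.0881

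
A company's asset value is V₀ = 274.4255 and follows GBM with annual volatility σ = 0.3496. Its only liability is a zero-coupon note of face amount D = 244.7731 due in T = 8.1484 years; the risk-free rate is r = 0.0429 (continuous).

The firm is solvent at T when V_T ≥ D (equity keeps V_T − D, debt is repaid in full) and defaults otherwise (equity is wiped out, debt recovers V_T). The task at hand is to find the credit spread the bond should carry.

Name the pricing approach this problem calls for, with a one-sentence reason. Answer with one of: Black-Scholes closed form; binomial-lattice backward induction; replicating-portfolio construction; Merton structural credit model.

framework: Merton structural credit model

Key observation: the asked-for credit quantity lives on the firm's capital structure — asset value, asset volatility, debt face 244.7731 — which is the structural model's domain.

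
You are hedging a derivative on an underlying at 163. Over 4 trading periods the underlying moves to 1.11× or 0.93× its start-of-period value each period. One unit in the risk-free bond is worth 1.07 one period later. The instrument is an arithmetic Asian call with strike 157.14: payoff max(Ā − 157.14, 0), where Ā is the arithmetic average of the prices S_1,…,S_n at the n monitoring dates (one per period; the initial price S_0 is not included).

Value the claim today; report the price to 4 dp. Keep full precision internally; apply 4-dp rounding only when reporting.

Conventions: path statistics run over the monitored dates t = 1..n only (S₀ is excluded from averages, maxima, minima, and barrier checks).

Set p* = 0.7778 (from d < R < u); the path-dependent value is the discounted p*-expectation over all price paths.
Enumerate all 2^4 = 16 price paths (U = up ×1.11, D = down ×0.93); each path with k up-moves has probability p*^k·(1−p*)^(4−k).
DDDD: Ā=136.4028, payoff=0.0000, prob=0.002439
UDDD: Ā=162.8034, payoff=5.6634, prob=0.008535
DUDD: Ā=155.4684, payoff=0.0000, prob=0.008535
UUDD: Ā=185.5590, payoff=28.4190, prob=0.029873
DDUD: Ā=148.6468, payoff=0.0000, prob=0.008535
UDUD: Ā=177.4172, payoff=20.2772, prob=0.029873
DUUD: Ā=170.0822, payoff=12.9422, prob=0.029873
UUUD: Ā=203.0013, payoff=45.8613, prob=0.104557
DDDU: Ā=142.3028, payoff=0.0000, prob=0.008535
UDDU: Ā=169.8453, payoff=12.7053, prob=0.029873
DUDU: Ā=162.5103, payoff=5.3703, prob=0.029873
UUDU: Ā=193.9639, payoff=36.8239, prob=0.104557
DDUU: Ā=155.6887, payoff=0.0000, prob=0.029873
UDUU: Ā=185.8220, payoff=28.6820, prob=0.104557
DUUU: Ā=178.4870, payoff=21.3470, prob=0.104557
UUUU: Ā=213.0329, payoff=55.8929, prob=0.365950
Price = Σ prob·payoff / R^4 = 36.759939 / 1.310796 = 28.0440

price = 28.0440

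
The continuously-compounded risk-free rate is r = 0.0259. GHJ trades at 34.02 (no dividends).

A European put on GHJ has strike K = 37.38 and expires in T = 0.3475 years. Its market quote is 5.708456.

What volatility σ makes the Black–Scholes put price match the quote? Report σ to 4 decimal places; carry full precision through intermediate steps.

At σ = 0.4825 the Black–Scholes value reproduces the quote:
σ√T = 0.4825·√0.3475 = 0.284430
d₁ = (ln(S/K) + (r+σ²/2)T) / (σ√T) = (ln(34.02/37.38) + (0.0259+0.4825²/2)·0.3475) / 0.284430 = (-0.094187 + 0.049450) / 0.284430 = -0.157286
d₂ = d₁ − σ√T = -0.157286 − 0.284430 = -0.441716
e^{−rT} = 0.991040
N(−d₁) = 0.562490,  N(−d₂) = 0.670653
V = K·e^{−rT}·N(−d₂) − S·N(−d₁) = 24.844379 − 19.135923 = 5.708456 (the observed quote) — the price is monotone increasing in volatility, hence this σ is the only solution

sigma = 0.4825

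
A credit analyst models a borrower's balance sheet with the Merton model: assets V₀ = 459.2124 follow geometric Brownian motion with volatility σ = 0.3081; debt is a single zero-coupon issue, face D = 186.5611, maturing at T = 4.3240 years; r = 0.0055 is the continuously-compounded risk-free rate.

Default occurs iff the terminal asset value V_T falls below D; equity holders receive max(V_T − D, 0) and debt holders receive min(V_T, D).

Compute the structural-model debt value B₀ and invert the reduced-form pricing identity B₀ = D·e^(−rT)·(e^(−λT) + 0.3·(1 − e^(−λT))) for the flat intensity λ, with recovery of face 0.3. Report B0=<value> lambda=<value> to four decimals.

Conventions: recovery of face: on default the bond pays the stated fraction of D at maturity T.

Work the structural quantities from V₀ = 459.2124 against face 186.5611:
d₁ = [ln(V₀/D) + (r + σ²/2)T] / (σ√T)
   = [ln(459.2124/186.5611) + (0.0055 + 0.5·0.3081²)·4.3240] / (0.3081·√4.3240)
   = [0.900754 + 0.229011] / 0.640670 = 1.763411
d₂ = d₁ − σ√T = 1.763411 − 0.640670 = 1.122741
N(d₁) = 0.961084,  N(d₂) = 0.869226,  e^(−rT) = 0.976499
E₀ = V₀·N(d₁) − D·e^(−rT)·N(d₂)
   = 459.2124·0.961084 − 186.5611·0.976499·0.869226 = 282.989162
B₀ = V₀ − E₀ = 459.2124 − 282.989162 = 176.223238
e^(−λT) = (B₀·e^(rT)/D − 0.3)/(1 − 0.3) = (176.2232·1.024067/186.5611 − 0.3)/0.7 = 0.95331497
λ = −ln(0.95331497)/4.3240 = 0.011057

B0=176.2232 lambda=0.0111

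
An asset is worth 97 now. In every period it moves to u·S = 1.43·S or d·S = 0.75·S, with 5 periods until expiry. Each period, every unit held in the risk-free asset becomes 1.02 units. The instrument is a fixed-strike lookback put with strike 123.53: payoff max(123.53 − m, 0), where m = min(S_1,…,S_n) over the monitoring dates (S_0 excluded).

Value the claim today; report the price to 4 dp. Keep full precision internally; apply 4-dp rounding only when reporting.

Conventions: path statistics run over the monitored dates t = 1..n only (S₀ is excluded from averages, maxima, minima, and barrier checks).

price = 52.5221

Under the martingale measure an up-move has probability p* = 0.3971; value the claim as the probability-weighted average of per-path payoffs, discounted 5 periods at R = 1.02.
Enumerate all 2^5 = 32 price paths (U = up ×1.43, D = down ×0.75); each path with k up-moves has probability p*^k·(1−p*)^(5−k).
DDDDD: m=23.0186, payoff=100.5114, prob=0.079685
UDDDD: m=43.8887, payoff=79.6413, prob=0.052475
DUDDD: m=43.8887, payoff=79.6413, prob=0.052475
UUDDD: m=83.6811, payoff=39.8489, prob=0.034557
DDUDD: m=43.8887, payoff=79.6413, prob=0.052475
UDUDD: m=83.6811, payoff=39.8489, prob=0.034557
DUUDD: m=72.7500, payoff=50.7800, prob=0.034557
UUUDD: m=138.7100, payoff=0.0000, prob=0.022757
DDDUD: m=40.9219, payoff=82.6081, prob=0.052475
UDDUD: m=78.0244, payoff=45.5056, prob=0.034557
DUDUD: m=72.7500, payoff=50.7800, prob=0.034557
UUDUD: m=138.7100, payoff=0.0000, prob=0.022757
DDUUD: m=54.5625, payoff=68.9675, prob=0.034557
UDUUD: m=104.0325, payoff=19.4975, prob=0.022757
DUUUD: m=72.7500, payoff=50.7800, prob=0.022757
UUUUD: m=138.7100, payoff=0.0000, prob=0.014986
DDDDU: m=30.6914, payoff=92.8386, prob=0.052475
UDDDU: m=58.5183, payoff=65.0117, prob=0.034557
DUDDU: m=58.5183, payoff=65.0117, prob=0.034557
UUDDU: m=111.5749, payoff=11.9551, prob=0.022757
DDUDU: m=54.5625, payoff=68.9675, prob=0.034557
UDUDU: m=104.0325, payoff=19.4975, prob=0.022757
DUUDU: m=72.7500, payoff=50.7800, prob=0.022757
UUUDU: m=138.7100, payoff=0.0000, prob=0.014986
DDDUU: m=40.9219, payoff=82.6081, prob=0.034557
UDDUU: m=78.0244, payoff=45.5056, prob=0.022757
DUDUU: m=72.7500, payoff=50.7800, prob=0.022757
UUDUU: m=138.7100, payoff=0.0000, prob=0.014986
DDUUU: m=54.5625, payoff=68.9675, prob=0.022757
UDUUU: m=104.0325, payoff=19.4975, prob=0.014986
DUUUU: m=72.7500, payoff=50.7800, prob=0.014986
UUUUU: m=138.7100, payoff=0.0000, prob=0.009869
Price = Σ prob·payoff / R^5 = 57.988675 / 1.104081 = 52.5221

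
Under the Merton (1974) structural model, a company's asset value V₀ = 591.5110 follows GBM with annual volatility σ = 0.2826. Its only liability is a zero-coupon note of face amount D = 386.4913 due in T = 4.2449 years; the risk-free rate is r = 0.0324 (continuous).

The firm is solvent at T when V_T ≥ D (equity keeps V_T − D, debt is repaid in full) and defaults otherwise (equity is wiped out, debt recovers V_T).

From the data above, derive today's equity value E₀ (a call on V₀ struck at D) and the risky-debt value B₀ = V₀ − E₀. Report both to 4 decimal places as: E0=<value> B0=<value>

Work the structural quantities from V₀ = 591.5110 against face 386.4913:
d₁ = [ln(V₀/D) + (r + σ²/2)T] / (σ√T)
   = [ln(591.5110/386.4913) + (0.0324 + 0.5·0.2826²)·4.2449] / (0.2826·√4.2449)
   = [0.425571 + 0.307039] / 0.582245 = 1.258251
d₂ = d₁ − σ√T = 1.258251 − 0.582245 = 0.676006
N(d₁) = 0.895849,  N(d₂) = 0.750481,  e^(−rT) = 0.871504
E₀ = V₀·N(d₁) − D·e^(−rT)·N(d₂)
   = 591.5110·0.895849 − 386.4913·0.871504·0.750481 = 277.121090
B₀ = V₀ − E₀ = 591.5110 − 277.121090 = 314.389910

E0=277.1211 B0=314.3899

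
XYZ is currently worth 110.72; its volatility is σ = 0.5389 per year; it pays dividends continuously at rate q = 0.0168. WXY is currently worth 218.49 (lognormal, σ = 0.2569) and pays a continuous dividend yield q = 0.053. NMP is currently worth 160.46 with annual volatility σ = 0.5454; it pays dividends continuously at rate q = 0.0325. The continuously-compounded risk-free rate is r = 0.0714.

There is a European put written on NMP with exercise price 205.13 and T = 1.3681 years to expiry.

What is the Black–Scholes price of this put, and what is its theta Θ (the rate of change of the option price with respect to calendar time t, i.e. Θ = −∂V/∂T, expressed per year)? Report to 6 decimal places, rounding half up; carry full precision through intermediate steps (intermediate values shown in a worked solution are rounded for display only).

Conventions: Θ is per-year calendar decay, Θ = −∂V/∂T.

price = 60.607346
Θ = -7.002244

σ√T = 0.5454·√1.3681 = 0.637932
d₁ = (ln(S/K) + (r−q+σ²/2)T) / (σ√T) = (ln(160.46/205.13) + (0.0714−0.0325+0.5454²/2)·1.3681) / 0.637932 = (-0.245599 + 0.256697) / 0.637932 = 0.017397
d₂ = d₁ − σ√T = 0.017397 − 0.637932 = -0.620534
e^{−rT} = 0.906937
e^{−qT} = 0.956511
N(−d₁) = 0.493060,  N(−d₂) = 0.732547
Put price V = K·e^{−rT}·N(−d₂) − S·e^{−qT}·N(−d₁) = 136.283027 − 75.675680 = 60.607346
φ(d₁) = (1/√(2π))·e^{−d₁²/2} = 0.398882
Θ = −S·e^{−qT}·φ(d₁)·σ/(2√T) − q·S·e^{−qT}·N(−d₁) + r·K·e^{−rT}·N(−d₂) = −14.273392 − 2.459460 + 9.730608 = -7.002244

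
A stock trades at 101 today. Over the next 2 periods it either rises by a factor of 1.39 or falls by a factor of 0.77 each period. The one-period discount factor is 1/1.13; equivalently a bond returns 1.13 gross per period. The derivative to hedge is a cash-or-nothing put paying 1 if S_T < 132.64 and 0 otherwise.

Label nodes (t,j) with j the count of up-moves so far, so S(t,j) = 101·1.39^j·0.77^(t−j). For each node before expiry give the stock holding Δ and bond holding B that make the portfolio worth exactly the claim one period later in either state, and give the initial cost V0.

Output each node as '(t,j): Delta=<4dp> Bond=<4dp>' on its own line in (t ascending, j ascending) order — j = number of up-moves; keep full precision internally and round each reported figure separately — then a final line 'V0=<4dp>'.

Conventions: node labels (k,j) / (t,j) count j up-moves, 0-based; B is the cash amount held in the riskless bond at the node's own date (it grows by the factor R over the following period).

(0,0): Delta=-0.0082 Bond=1.3479
(1,0): Delta=0.0000 Bond=0.8850
(1,1): Delta=-0.0115 Bond=1.9840
V0=0.5191

The replicating-portfolio and risk-neutral prices coincide; use p* = (1.13−0.77)/(1.39−0.77) = 0.5806 for the latter.
Payoffs at expiry: V(2,0)=1.0000, V(2,1)=1.0000, V(2,2)=0.0000
(1,0): S=77.7700. Δ = (V_up−V_dn)/(S_up−S_dn) = (1.0000−1.0000)/(108.1003−59.8829) = 0.0000. V = [p*·1.0000 + (1−p*)·1.0000]/1.13 = 0.8850. B = V − Δ·S = 0.8850.
(1,1): S=140.3900. Δ = (V_up−V_dn)/(S_up−S_dn) = (0.0000−1.0000)/(195.1421−108.1003) = -0.0115. V = [p*·0.0000 + (1−p*)·1.0000]/1.13 = 0.3711. B = V − Δ·S = 1.9840.
(0,0): S=101.0000. Δ = (V_up−V_dn)/(S_up−S_dn) = (0.3711−0.8850)/(140.3900−77.7700) = -0.0082. V = [p*·0.3711 + (1−p*)·0.8850]/1.13 = 0.5191. B = V − Δ·S = 1.3479.
Verification: the root portfolio costs Δ(0,0)·S0 + B(0,0) = 0.5191, matching V0.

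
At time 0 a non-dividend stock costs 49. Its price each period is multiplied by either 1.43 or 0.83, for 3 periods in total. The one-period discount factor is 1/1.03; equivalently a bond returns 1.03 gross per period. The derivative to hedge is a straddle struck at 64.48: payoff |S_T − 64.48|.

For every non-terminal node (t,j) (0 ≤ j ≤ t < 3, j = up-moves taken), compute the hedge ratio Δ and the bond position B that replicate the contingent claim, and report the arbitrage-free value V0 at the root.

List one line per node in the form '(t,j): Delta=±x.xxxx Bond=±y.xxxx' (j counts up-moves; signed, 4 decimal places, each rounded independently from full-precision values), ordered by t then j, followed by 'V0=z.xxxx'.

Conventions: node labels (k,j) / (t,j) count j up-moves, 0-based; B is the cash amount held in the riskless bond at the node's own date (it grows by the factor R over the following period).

Since d<R<u, set p* = (R−d)/(u−d) = 0.3333; price each node as the discounted p*-expectation of its children.
Payoffs at expiry: V(3,0)=36.4624, V(3,1)=16.2088, V(3,2)=18.6861, V(3,3)=78.8061
(2,0): S=33.7561. Δ = (V_up−V_dn)/(S_up−S_dn) = (16.2088−36.4624)/(48.2712−28.0176) = -1.0000. V = [p*·16.2088 + (1−p*)·36.4624]/1.03 = 28.8458. B = V − Δ·S = 62.6019.
(2,1): S=58.1581. Δ = (V_up−V_dn)/(S_up−S_dn) = (18.6861−16.2088)/(83.1661−48.2712) = 0.0710. V = [p*·18.6861 + (1−p*)·16.2088]/1.03 = 16.5384. B = V − Δ·S = 12.4096.
(2,2): S=100.2001. Δ = (V_up−V_dn)/(S_up−S_dn) = (78.8061−18.6861)/(143.2861−83.1661) = 1.0000. V = [p*·78.8061 + (1−p*)·18.6861]/1.03 = 37.5982. B = V − Δ·S = -62.6019.
(1,0): S=40.6700. Δ = (V_up−V_dn)/(S_up−S_dn) = (16.5384−28.8458)/(58.1581−33.7561) = -0.5044. V = [p*·16.5384 + (1−p*)·28.8458]/1.03 = 24.0227. B = V − Δ·S = 44.5351.
(1,1): S=70.0700. Δ = (V_up−V_dn)/(S_up−S_dn) = (37.5982−16.5384)/(100.2001−58.1581) = 0.5009. V = [p*·37.5982 + (1−p*)·16.5384]/1.03 = 22.8722. B = V − Δ·S = -12.2275.
(0,0): S=49.0000. Δ = (V_up−V_dn)/(S_up−S_dn) = (22.8722−24.0227)/(70.0700−40.6700) = -0.0391. V = [p*·22.8722 + (1−p*)·24.0227]/1.03 = 22.9506. B = V − Δ·S = 24.8682.
Check: Δ(0,0)·S0 + B(0,0) = 22.9506 = V0.

(0,0): Delta=-0.0391 Bond=24.8682
(1,0): Delta=-0.5044 Bond=44.5351
(1,1): Delta=0.5009 Bond=-12.2275
(2,0): Delta=-1.0000 Bond=62.6019
(2,1): Delta=0.0710 Bond=12.4096
(2,2): Delta=1.0000 Bond=-62.6019
V0=22.9506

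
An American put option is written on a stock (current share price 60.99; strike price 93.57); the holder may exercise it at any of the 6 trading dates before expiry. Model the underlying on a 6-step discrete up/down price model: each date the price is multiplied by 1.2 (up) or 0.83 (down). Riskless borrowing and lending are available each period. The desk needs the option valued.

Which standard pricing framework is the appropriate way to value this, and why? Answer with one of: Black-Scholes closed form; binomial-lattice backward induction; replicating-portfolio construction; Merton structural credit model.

framework: binomial-lattice backward induction

Key observation: the put (strike 93.57 on spot 60.99) is American-style on a 6-step discrete price model, so the early-exercise decision at every node requires stepwise backward valuation — a closed form cannot price the exercise right.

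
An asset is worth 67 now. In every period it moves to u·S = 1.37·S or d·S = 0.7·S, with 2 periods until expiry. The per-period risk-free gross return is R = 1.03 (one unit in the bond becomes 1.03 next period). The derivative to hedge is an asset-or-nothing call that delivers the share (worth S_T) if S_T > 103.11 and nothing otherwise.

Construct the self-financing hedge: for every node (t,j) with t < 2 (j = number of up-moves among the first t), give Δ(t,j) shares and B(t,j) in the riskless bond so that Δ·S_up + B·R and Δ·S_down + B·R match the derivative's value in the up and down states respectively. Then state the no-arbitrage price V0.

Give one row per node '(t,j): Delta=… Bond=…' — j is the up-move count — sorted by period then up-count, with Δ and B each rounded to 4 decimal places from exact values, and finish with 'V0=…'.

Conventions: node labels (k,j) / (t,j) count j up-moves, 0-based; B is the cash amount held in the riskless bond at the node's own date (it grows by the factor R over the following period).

(0,0): Delta=1.3396 Bond=-60.9964
(1,0): Delta=0.0000 Bond=0.0000
(1,1): Delta=2.0448 Bond=-127.5563
V0=28.7554

No-arbitrage ⇒ martingale measure with p* = (R−d)/(u−d) = 0.4925.
Terminal payoffs: V(2,0)=0.0000, V(2,1)=0.0000, V(2,2)=125.7523
Node (1,0) S=46.9000: V=(p*·0.0000+(1−p*)·0.0000)/1.03=0.0000; Δ=(0.0000−0.0000)/(64.2530−32.8300)=0.0000; B=V−Δ·S=0.0000
Node (1,1) S=91.7900: V=(p*·125.7523+(1−p*)·0.0000)/1.03=60.1337; Δ=(125.7523−0.0000)/(125.7523−64.2530)=2.0448; B=V−Δ·S=-127.5563
Node (0,0) S=67.0000: V=(p*·60.1337+(1−p*)·0.0000)/1.03=28.7554; Δ=(60.1337−0.0000)/(91.7900−46.9000)=1.3396; B=V−Δ·S=-60.9964
Check: Δ(0,0)·S0 + B(0,0) = 28.7554 = V0.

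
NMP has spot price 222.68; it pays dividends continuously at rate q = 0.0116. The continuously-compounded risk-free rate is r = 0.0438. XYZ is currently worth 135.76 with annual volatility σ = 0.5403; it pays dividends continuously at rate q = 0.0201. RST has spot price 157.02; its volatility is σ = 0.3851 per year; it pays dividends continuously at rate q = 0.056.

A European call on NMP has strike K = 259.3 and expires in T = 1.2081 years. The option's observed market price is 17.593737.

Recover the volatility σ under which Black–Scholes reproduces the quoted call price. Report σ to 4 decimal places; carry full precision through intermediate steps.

sigma = 0.2844

At σ = 0.2844 the Black–Scholes value reproduces the quote:
σ√T = 0.2844·√1.2081 = 0.312594
d₁ = (ln(S/K) + (r−q+σ²/2)T) / (σ√T) = (ln(222.68/259.3) + (0.0438−0.0116+0.2844²/2)·1.2081) / 0.312594 = (-0.152250 + 0.087758) / 0.312594 = -0.206311
d₂ = d₁ − σ√T = -0.206311 − 0.312594 = -0.518905
e^{−rT} = 0.948461
e^{−qT} = 0.986084
N(d₁) = 0.418274,  N(d₂) = 0.301914
V = S·e^{−qT}·N(d₁) − K·e^{−rT}·N(d₂) = 91.845113 − 74.251375 = 17.593737 (the observed quote) — the price is monotone increasing in volatility, hence this σ is the only solution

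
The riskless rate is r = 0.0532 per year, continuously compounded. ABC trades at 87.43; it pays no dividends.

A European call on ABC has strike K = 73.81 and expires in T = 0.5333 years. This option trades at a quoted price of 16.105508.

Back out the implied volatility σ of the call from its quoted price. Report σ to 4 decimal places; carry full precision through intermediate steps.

At σ = 0.1947 the Black–Scholes value reproduces the quote:
σ√T = 0.1947·√0.5333 = 0.142184
d₁ = (ln(S/K) + (r+σ²/2)T) / (σ√T) = (ln(87.43/73.81) + (0.0532+0.1947²/2)·0.5333) / 0.142184 = (0.169344 + 0.038480) / 0.142184 = 1.461652
d₂ = d₁ − σ√T = 1.461652 − 0.142184 = 1.319468
e^{−rT} = 0.972027
N(d₁) = 0.928082,  N(d₂) = 0.906494
V = S·N(d₁) − K·e^{−rT}·N(d₂) = 81.142182 − 65.036674 = 16.105508 (matching the quote); vega is positive throughout, so no other σ reproduces this price

sigma = 0.1947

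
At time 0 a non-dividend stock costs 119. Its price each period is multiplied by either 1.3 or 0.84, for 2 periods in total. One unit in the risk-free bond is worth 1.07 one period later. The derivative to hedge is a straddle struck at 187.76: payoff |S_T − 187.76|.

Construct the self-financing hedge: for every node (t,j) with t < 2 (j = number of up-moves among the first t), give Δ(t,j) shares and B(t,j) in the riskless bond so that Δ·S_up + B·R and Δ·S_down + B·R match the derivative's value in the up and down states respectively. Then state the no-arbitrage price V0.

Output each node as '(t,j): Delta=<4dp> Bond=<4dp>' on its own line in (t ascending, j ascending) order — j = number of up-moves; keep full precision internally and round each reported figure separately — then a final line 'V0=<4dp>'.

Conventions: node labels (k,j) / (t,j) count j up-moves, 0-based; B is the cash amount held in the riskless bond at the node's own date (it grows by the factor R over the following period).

(0,0): Delta=-0.7721 Bond=142.7039
(1,0): Delta=-1.0000 Bond=175.4766
(1,1): Delta=-0.6248 Bond=129.9098
V0=50.8271

Arbitrage-free pricing uses the up-move probability p* = (R−d)/(u−d) = 0.5000, discounting each step at R = 1.07.
Terminal payoffs: V(2,0)=103.7936, V(2,1)=57.8120, V(2,2)=13.3500
Node (1,0) S=99.9600: V=(p*·57.8120+(1−p*)·103.7936)/1.07=75.5166; Δ=(57.8120−103.7936)/(129.9480−83.9664)=-1.0000; B=V−Δ·S=175.4766
Node (1,1) S=154.7000: V=(p*·13.3500+(1−p*)·57.8120)/1.07=33.2533; Δ=(13.3500−57.8120)/(201.1100−129.9480)=-0.6248; B=V−Δ·S=129.9098
Node (0,0) S=119.0000: V=(p*·33.2533+(1−p*)·75.5166)/1.07=50.8271; Δ=(33.2533−75.5166)/(154.7000−99.9600)=-0.7721; B=V−Δ·S=142.7039
As a check, the time-0 holding Δ(0,0)·S0 + B(0,0) comes to 50.8271 — exactly V0.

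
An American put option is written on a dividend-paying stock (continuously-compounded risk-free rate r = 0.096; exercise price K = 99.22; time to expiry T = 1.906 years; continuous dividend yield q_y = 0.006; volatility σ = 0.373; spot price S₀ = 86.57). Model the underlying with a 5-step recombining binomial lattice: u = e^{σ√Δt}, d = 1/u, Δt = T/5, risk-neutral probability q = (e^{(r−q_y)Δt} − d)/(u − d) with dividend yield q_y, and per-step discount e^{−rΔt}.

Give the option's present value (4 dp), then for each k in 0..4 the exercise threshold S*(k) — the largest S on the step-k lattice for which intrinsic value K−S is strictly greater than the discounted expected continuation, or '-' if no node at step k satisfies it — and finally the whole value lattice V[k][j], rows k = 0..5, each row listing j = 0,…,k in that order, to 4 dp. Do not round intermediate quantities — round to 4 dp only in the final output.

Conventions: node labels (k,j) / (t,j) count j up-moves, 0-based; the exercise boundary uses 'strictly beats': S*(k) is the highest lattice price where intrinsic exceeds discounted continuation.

params: Δt=0.38120 u=1.25897 d=0.79430 q=0.51779 e^(-rΔt)=0.96407
t_5 payoffs: 71.8492 55.8370 30.4575 0.0000 0.0000 0.0000
t_4: node(4,0) S=34.4591 payoff=64.7609 vs cont=61.2743 → 64.7609 [stop]  node(4,1) S=54.6179 payoff=44.6021 vs cont=41.1615 → 44.6021 [stop]  node(4,2) S=86.5700 payoff=12.6500 vs cont=14.1591 → 14.1591 [wait]  node(4,3) S=137.2143 payoff=0.0000 vs cont=0.0000 → 0.0000 [wait]  node(4,4) S=217.4861 payoff=0.0000 vs cont=0.0000 → 0.0000 [wait]  ⇒ S*(4)=54.6179
t_3: node(3,0) S=43.3830 payoff=55.8370 vs cont=52.3708 → 55.8370 [stop]  node(3,1) S=68.7625 payoff=30.4575 vs cont=27.8026 → 30.4575 [stop]  node(3,2) S=108.9892 payoff=0.0000 vs cont=6.5823 → 6.5823 [wait]  node(3,3) S=172.7490 payoff=0.0000 vs cont=0.0000 → 0.0000 [wait]  ⇒ S*(3)=68.7625
t_2: node(2,0) S=54.6179 payoff=44.6021 vs cont=41.1615 → 44.6021 [stop]  node(2,1) S=86.5700 payoff=12.6500 vs cont=17.4449 → 17.4449 [wait]  node(2,2) S=137.2143 payoff=0.0000 vs cont=3.0600 → 3.0600 [wait]  ⇒ S*(2)=54.6179
t_1: node(1,0) S=68.7625 payoff=30.4575 vs cont=29.4428 → 30.4575 [stop]  node(1,1) S=108.9892 payoff=0.0000 vs cont=9.6373 → 9.6373 [wait]  ⇒ S*(1)=68.7625
t_0: node(0,0) S=86.5700 payoff=12.6500 vs cont=18.9699 → 18.9699 [wait]  ⇒ S*(0)=-

price = 18.9699
boundary = - 68.7625 54.6179 68.7625 54.6179
tree:
18.9699
30.4575 9.6373
44.6021 17.4449 3.0600
55.8370 30.4575 6.5823 0.0000
64.7609 44.6021 14.1591 0.0000 0.0000
71.8492 55.8370 30.4575 0.0000 0.0000 0.0000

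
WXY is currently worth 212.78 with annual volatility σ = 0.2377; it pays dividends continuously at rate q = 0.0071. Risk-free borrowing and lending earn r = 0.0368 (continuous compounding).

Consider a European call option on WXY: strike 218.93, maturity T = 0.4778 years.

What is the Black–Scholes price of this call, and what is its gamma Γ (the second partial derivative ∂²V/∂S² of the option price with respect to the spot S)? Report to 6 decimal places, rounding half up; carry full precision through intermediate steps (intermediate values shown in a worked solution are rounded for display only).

price = 12.509979
Γ = 0.011372

σ√T = 0.2377·√0.4778 = 0.164306
d₁ = (ln(S/K) + (r−q+σ²/2)T) / (σ√T) = (ln(212.78/218.93) + (0.0368−0.0071+0.2377²/2)·0.4778) / 0.164306 = (-0.028493 + 0.027689) / 0.164306 = -0.004896
d₂ = d₁ − σ√T = -0.004896 − 0.164306 = -0.169202
e^{−rT} = 0.982571
e^{−qT} = 0.996613
N(d₁) = 0.498047,  N(d₂) = 0.432819
Call price V = S·e^{−qT}·N(d₁) − K·e^{−rT}·N(d₂) = 105.615490 − 93.105511 = 12.509979
φ(d₁) = (1/√(2π))·e^{−d₁²/2} = 0.398937
Γ = e^{−qT}·φ(d₁) / (S·σ·√T) = 0.011372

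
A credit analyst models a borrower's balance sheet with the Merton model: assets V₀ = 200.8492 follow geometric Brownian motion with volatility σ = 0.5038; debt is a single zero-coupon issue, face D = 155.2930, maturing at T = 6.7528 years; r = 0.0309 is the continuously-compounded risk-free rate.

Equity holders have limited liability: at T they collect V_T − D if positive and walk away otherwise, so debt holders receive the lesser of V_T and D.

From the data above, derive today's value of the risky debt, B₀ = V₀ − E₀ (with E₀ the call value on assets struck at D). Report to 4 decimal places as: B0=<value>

B0=79.5825

With assets at 200.8492 and a single debt payment of 155.2930 at 6.7528 years:
d₁ = [ln(V₀/D) + (r + σ²/2)T] / (σ√T)
   = [ln(200.8492/155.2930) + (0.0309 + 0.5·0.5038²)·6.7528] / (0.5038·√6.7528)
   = [0.257241 + 1.065641] / 1.309182 = 1.010464
d₂ = d₁ − σ√T = 1.010464 − 1.309182 = -0.298718
N(d₁) = 0.843863,  N(d₂) = 0.382577,  e^(−rT) = 0.811670
E₀ = V₀·N(d₁) − D·e^(−rT)·N(d₂)
   = 200.8492·0.843863 − 155.2930·0.811670·0.382577 = 121.266688
B₀ = V₀ − E₀ = 200.8492 − 121.266688 = 79.582512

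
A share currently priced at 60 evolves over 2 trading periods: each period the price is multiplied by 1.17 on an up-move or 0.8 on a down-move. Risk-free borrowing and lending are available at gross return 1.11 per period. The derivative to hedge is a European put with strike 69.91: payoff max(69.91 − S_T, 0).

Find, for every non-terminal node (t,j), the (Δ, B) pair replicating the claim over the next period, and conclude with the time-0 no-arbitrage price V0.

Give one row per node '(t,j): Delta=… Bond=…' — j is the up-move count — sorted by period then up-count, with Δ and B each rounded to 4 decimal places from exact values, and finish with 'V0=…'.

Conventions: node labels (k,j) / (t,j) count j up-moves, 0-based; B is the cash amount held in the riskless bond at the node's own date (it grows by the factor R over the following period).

Risk-neutral probability p* = (R−d)/(u−d) = (1.11−0.8)/(1.17−0.8) = 0.8378.
Payoffs at expiry: V(2,0)=31.5100, V(2,1)=13.7500, V(2,2)=0.0000
Node (1,0) S=48.0000: V=(p*·13.7500+(1−p*)·31.5100)/1.11=14.9820; Δ=(13.7500−31.5100)/(56.1600−38.4000)=-1.0000; B=V−Δ·S=62.9820
Node (1,1) S=70.2000: V=(p*·0.0000+(1−p*)·13.7500)/1.11=2.0088; Δ=(0.0000−13.7500)/(82.1340−56.1600)=-0.5294; B=V−Δ·S=39.1709
Node (0,0) S=60.0000: V=(p*·2.0088+(1−p*)·14.9820)/1.11=3.7050; Δ=(2.0088−14.9820)/(70.2000−48.0000)=-0.5844; B=V−Δ·S=38.7677
Sanity check at the root: Δ(0,0)·S0 + B(0,0) reproduces V0 = 3.7050.

(0,0): Delta=-0.5844 Bond=38.7677
(1,0): Delta=-1.0000 Bond=62.9820
(1,1): Delta=-0.5294 Bond=39.1709
V0=3.7050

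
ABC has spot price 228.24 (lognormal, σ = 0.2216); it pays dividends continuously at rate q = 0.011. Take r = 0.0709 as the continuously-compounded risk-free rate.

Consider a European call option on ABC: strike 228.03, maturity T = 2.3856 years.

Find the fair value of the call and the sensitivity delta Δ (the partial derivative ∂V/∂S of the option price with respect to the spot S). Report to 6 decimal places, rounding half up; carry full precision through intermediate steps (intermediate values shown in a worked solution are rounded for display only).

σ√T = 0.2216·√2.3856 = 0.342270
d₁ = (ln(S/K) + (r−q+σ²/2)T) / (σ√T) = (ln(228.24/228.03) + (0.0709−0.011+0.2216²/2)·2.3856) / 0.342270 = (0.000921 + 0.201472) / 0.342270 = 0.591324
d₂ = d₁ − σ√T = 0.591324 − 0.342270 = 0.249054
e^{−rT} = 0.844391
e^{−qT} = 0.974100
N(d₁) = 0.722848,  N(d₂) = 0.598340
Call price V = S·e^{−qT}·N(d₁) − K·e^{−rT}·N(d₂) = 160.709779 − 115.208419 = 45.501359
Δ = e^{−qT}·N(d₁) = 0.704126

price = 45.501359
Δ = 0.704126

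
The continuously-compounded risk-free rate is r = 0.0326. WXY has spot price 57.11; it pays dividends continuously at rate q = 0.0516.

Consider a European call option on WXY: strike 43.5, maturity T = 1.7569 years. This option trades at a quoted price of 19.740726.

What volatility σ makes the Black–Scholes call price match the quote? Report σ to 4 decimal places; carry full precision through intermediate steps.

At σ = 0.5622 the Black–Scholes value reproduces the quote:
σ√T = 0.5622·√1.7569 = 0.745185
d₁ = (ln(S/K) + (r−q+σ²/2)T) / (σ√T) = (ln(57.11/43.5) + (0.0326−0.0516+0.5622²/2)·1.7569) / 0.745185 = (0.272218 + 0.244270) / 0.745185 = 0.693100
d₂ = d₁ − σ√T = 0.693100 − 0.745185 = -0.052086
e^{−rT} = 0.944334
e^{−qT} = 0.913332
N(d₁) = 0.755877,  N(d₂) = 0.479230
V = S·e^{−qT}·N(d₁) − K·e^{−rT}·N(d₂) = 39.426807 − 19.686081 = 19.740726 (matching the quote); vega is positive throughout, so no other σ reproduces this price

sigma = 0.5622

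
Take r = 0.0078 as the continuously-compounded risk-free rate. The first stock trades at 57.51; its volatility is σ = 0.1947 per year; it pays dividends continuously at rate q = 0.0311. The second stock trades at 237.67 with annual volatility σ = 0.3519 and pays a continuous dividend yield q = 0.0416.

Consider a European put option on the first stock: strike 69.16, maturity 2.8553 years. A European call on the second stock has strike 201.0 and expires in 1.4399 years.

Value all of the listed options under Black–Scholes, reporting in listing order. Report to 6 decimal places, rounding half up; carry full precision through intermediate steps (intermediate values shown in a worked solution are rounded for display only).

[the first stock put K=69.16]
σ√T = 0.1947·√2.8553 = 0.328997
d₁ = (ln(S/K) + (r−q+σ²/2)T) / (σ√T) = (ln(57.51/69.16) + (0.0078−0.0311+0.1947²/2)·2.8553) / 0.328997 = (-0.184464 − 0.012409) / 0.328997 = -0.598403
d₂ = d₁ − σ√T = -0.598403 − 0.328997 = -0.927400
e^{−rT} = 0.977975
e^{−qT} = 0.915029
N(−d₁) = 0.725215,  N(−d₂) = 0.823141
price = K·e^{−rT}·N(−d₂) − S·e^{−qT}·N(−d₁) = 55.674546 − 38.163184 = 17.511362
[the second stock call K=201.0]
σ√T = 0.3519·√1.4399 = 0.422265
d₁ = (ln(S/K) + (r−q+σ²/2)T) / (σ√T) = (ln(237.67/201.0) + (0.0078−0.0416+0.3519²/2)·1.4399) / 0.422265 = (0.167578 + 0.040485) / 0.422265 = 0.492732
d₂ = d₁ − σ√T = 0.492732 − 0.422265 = 0.070467
e^{−rT} = 0.988832
e^{−qT} = 0.941859
N(d₁) = 0.688899,  N(d₂) = 0.528089
price = S·e^{−qT}·N(d₁) − K·e^{−rT}·N(d₂) = 154.211144 − 104.960386 = 49.250757

price(the first stock put K=69.16) = 17.511362
price(the second stock call K=201.0) = 49.250757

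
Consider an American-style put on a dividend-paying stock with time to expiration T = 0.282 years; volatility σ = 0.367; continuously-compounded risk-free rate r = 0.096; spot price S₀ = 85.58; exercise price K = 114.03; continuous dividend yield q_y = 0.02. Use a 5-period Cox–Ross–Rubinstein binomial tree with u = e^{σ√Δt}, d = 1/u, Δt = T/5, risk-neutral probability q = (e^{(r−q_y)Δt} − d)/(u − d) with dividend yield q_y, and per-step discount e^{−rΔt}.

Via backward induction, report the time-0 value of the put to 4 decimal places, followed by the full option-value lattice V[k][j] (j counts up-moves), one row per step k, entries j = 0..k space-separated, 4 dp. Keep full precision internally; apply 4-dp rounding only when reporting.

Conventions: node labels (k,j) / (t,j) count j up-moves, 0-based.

params: Δt=0.05640 u=1.09107 d=0.91653 q=0.50284 e^(-rΔt)=0.99460
t_5 payoffs: 58.6807 48.1405 35.5931 20.6563 2.8751 0.0000
k=4: node(4,0) S=60.3898 payoff=53.6402 vs cont=53.0925 → 53.6402 [stop]  node(4,1) S=71.8899 payoff=42.1401 vs cont=41.6054 → 42.1401 [stop]  node(4,2) S=85.5800 payoff=28.4500 vs cont=27.9307 → 28.4500 [stop]  node(4,3) S=101.8771 payoff=12.1529 vs cont=11.6520 → 12.1529 [stop]  node(4,4) S=121.2776 payoff=0.0000 vs cont=1.4217 → 1.4217 [wait]
k=3: node(3,0) S=65.8895 payoff=48.1405 vs cont=47.5991 → 48.1405 [stop]  node(3,1) S=78.4369 payoff=35.5931 vs cont=35.0658 → 35.5931 [stop]  node(3,2) S=93.3737 payoff=20.6563 vs cont=20.1459 → 20.6563 [stop]  node(3,3) S=111.1549 payoff=2.8751 vs cont=6.7204 → 6.7204 [wait]
k=2: node(2,0) S=71.8899 payoff=42.1401 vs cont=41.6054 → 42.1401 [stop]  node(2,1) S=85.5800 payoff=28.4500 vs cont=27.9307 → 28.4500 [stop]  node(2,2) S=101.8771 payoff=12.1529 vs cont=13.5751 → 13.5751 [wait]
k=1: node(1,0) S=78.4369 payoff=35.5931 vs cont=35.0658 → 35.5931 [stop]  node(1,1) S=93.3737 payoff=20.6563 vs cont=20.8572 → 20.8572 [wait]
k=0: node(0,0) S=85.5800 payoff=28.4500 vs cont=28.0312 → 28.4500 [stop]

price = 28.4500
tree:
28.4500
35.5931 20.8572
42.1401 28.4500 13.5751
48.1405 35.5931 20.6563 6.7204
53.6402 42.1401 28.4500 12.1529 1.4217
58.6807 48.1405 35.5931 20.6563 2.8751 0.0000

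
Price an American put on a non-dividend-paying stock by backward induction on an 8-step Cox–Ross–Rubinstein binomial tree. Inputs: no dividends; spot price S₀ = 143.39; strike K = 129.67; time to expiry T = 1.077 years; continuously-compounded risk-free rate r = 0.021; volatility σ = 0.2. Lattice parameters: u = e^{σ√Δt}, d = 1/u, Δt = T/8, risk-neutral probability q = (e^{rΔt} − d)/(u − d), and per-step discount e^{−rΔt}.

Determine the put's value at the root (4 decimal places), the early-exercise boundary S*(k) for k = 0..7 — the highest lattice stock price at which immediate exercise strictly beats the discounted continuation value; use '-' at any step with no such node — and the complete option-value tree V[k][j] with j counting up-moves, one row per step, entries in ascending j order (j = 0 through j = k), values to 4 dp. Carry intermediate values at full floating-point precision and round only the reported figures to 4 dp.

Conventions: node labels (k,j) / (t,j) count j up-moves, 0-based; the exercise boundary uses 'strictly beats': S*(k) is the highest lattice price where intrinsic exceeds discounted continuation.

Δt=0.13462, u=1.07614, d=0.92925, q=0.50094, disc=e^(-rΔt)=0.99718
k=8 terminal: V=max(K-S,0) → 49.9510 37.3489 22.7546 5.8532 0.0000 0.0000 0.0000 0.0000 0.0000
k=7: j=0 S=85.7890 intr=43.8810 cont=43.5150 V=43.8810[EX]; j=1 S=99.3506 intr=30.3194 cont=29.9533 V=30.3194[EX]; j=2 S=115.0562 intr=14.6138 cont=14.2477 V=14.6138[EX]; j=3 S=133.2445 intr=0.0000 cont=2.9129 V=2.9129[hold]; j=4 S=154.3080 intr=0.0000 cont=0.0000 V=0.0000[hold]; j=5 S=178.7013 intr=0.0000 cont=0.0000 V=0.0000[hold]; j=6 S=206.9508 intr=0.0000 cont=0.0000 V=0.0000[hold]; j=7 S=239.6660 intr=0.0000 cont=0.0000 V=0.0000[hold]  S*(7)=115.0562
k=6: j=0 S=92.3211 intr=37.3489 cont=36.9828 V=37.3489[EX]; j=1 S=106.9154 intr=22.7546 cont=22.3885 V=22.7546[EX]; j=2 S=123.8168 intr=5.8532 cont=8.7277 V=8.7277[hold]; j=3 S=143.3900 intr=0.0000 cont=1.4496 V=1.4496[hold]; j=4 S=166.0574 intr=0.0000 cont=0.0000 V=0.0000[hold]; j=5 S=192.3080 intr=0.0000 cont=0.0000 V=0.0000[hold]; j=6 S=222.7085 intr=0.0000 cont=0.0000 V=0.0000[hold]  S*(6)=106.9154
k=5: j=0 S=99.3506 intr=30.3194 cont=29.9533 V=30.3194[EX]; j=1 S=115.0562 intr=14.6138 cont=15.6836 V=15.6836[hold]; j=2 S=133.2445 intr=0.0000 cont=5.0675 V=5.0675[hold]; j=3 S=154.3080 intr=0.0000 cont=0.7214 V=0.7214[hold]; j=4 S=178.7013 intr=0.0000 cont=0.0000 V=0.0000[hold]; j=5 S=206.9508 intr=0.0000 cont=0.0000 V=0.0000[hold]  S*(5)=99.3506
k=4: j=0 S=106.9154 intr=22.7546 cont=22.9229 V=22.9229[hold]; j=1 S=123.8168 intr=5.8532 cont=10.3364 V=10.3364[hold]; j=2 S=143.3900 intr=0.0000 cont=2.8822 V=2.8822[hold]; j=3 S=166.0574 intr=0.0000 cont=0.3590 V=0.3590[hold]; j=4 S=192.3080 intr=0.0000 cont=0.0000 V=0.0000[hold]  S*(4)=-
k=3: j=0 S=115.0562 intr=14.6138 cont=16.5709 V=16.5709[hold]; j=1 S=133.2445 intr=0.0000 cont=6.5837 V=6.5837[hold]; j=2 S=154.3080 intr=0.0000 cont=1.6137 V=1.6137[hold]; j=3 S=178.7013 intr=0.0000 cont=0.1787 V=0.1787[hold]  S*(3)=-
k=2: j=0 S=123.8168 intr=5.8532 cont=11.5353 V=11.5353[hold]; j=1 S=143.3900 intr=0.0000 cont=4.0825 V=4.0825[hold]; j=2 S=166.0574 intr=0.0000 cont=0.8923 V=0.8923[hold]  S*(2)=-
k=1: j=0 S=133.2445 intr=0.0000 cont=7.7799 V=7.7799[hold]; j=1 S=154.3080 intr=0.0000 cont=2.4774 V=2.4774[hold]  S*(1)=-
k=0: j=0 S=143.3900 intr=0.0000 cont=5.1092 V=5.1092[hold]  S*(0)=-

price = 5.1092
boundary = - - - - - 99.3506 106.9154 115.0562
tree:
5.1092
7.7799 2.4774
11.5353 4.0825 0.8923
16.5709 6.5837 1.6137 0.1787
22.9229 10.3364 2.8822 0.3590 0.0000
30.3194 15.6836 5.0675 0.7214 0.0000 0.0000
37.3489 22.7546 8.7277 1.4496 0.0000 0.0000 0.0000
43.8810 30.3194 14.6138 2.9129 0.0000 0.0000 0.0000 0.0000
49.9510 37.3489 22.7546 5.8532 0.0000 0.0000 0.0000 0.0000 0.0000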